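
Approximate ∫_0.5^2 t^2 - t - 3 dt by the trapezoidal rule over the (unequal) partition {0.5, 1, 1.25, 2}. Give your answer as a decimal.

Subinterval widths: 0.5, 0.25, 0.75.
f(0.5) = -3.25, f(1) = -3, f(1.25) = -2.6875, f(2) = -1.
On each subinterval the trapezoid contributes (Δt_i/2)·[f(t_{i-1}) + f(t_i)].
Sum = -3.65625.

-3.65625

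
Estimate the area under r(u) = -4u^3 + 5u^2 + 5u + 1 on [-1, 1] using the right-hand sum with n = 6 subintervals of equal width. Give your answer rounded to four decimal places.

5.8519

Δu = (1 − (-1))/6 = 1/3.
Right endpoints: -2/3, -1/3, 0, 1/3, 2/3, 1.
r(-2/3) = 29/27, r(-1/3) = 1/27, r(0) = 1, r(1/3) = 83/27, r(2/3) = 145/27, r(1) = 7.
Sum = Δu · [r(-2/3) + r(-1/3) + r(0) + ...].
Sum ≈ 5.8519.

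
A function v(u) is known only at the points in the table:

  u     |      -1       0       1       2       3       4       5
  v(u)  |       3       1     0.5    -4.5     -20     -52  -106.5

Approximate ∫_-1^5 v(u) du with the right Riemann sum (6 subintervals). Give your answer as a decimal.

-181.5

Δu = 1.
Sum = 1·[1 + 0.5 + (-4.5) + (-20) + (-52) + (-106.5)] = -181.5.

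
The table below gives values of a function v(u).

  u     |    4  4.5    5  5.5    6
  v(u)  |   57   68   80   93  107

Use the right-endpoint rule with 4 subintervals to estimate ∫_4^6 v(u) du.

Δu = 0.5.
Sum = 0.5·[68 + 80 + 93 + 107] = 174.

174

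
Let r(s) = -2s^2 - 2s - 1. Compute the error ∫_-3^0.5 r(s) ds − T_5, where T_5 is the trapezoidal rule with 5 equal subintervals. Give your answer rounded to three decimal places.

Exact integral: ∫_-3^0.5 r(s) ds ≈ -12.83333.
T_5 = -13.405.
Error ≈ -12.83333 − (-13.405) ≈ 0.572.

0.572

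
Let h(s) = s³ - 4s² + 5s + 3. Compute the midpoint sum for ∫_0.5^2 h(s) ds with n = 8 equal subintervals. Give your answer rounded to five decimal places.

7.36047

Δs = (2 − 0.5)/8 = 0.1875.
Midpoints: 0.59375, 0.78125, 0.96875, 1.15625, 1.34375, 1.53125, 1.71875, 1.90625.
h(0.59375) = 156235/32768, h(0.78125) = 161929/32768, h(0.96875) = 163807/32768, h(1.15625) = 163165/32768, h(1.34375) = 161299/32768, h(1.53125) = 159505/32768, h(1.71875) = 159079/32768, h(1.90625) = 161317/32768.
Sum = Δs · [h(0.59375) + h(0.78125) + h(0.96875) + ...].
Sum ≈ 7.36047.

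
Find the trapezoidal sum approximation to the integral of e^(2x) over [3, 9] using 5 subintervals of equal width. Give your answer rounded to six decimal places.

Δx = (9 − 3)/5 = 1.2.
f(3) ≈ 403.428793, f(4.2) ≈ 4447.066748, f(5.4) ≈ 49020.801136, f(6.6) ≈ 540364.937247, f(7.8) ≈ 5956538.013185, f(9) ≈ 65659969.137331.
T_5 = (Δx/2)·[f(x_0) + 2f(x_1) + ... + 2f(x_{4}) + f(x_5)].
Sum ≈ 47256668.521653.

47256668.521653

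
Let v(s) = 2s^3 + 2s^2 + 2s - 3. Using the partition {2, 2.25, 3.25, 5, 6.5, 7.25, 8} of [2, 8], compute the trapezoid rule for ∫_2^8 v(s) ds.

Subinterval widths: 0.25, 1, 1.75, 1.5, 0.75, 0.75.
v(2) = 25, v(2.25) = 34.40625, v(3.25) = 93.28125, v(5) = 307, v(6.5) = 643.75, v(7.25) = 878.78125, v(8) = 1165.
On each subinterval the trapezoid contributes (Δs_i/2)·[v(s_{i-1}) + v(s_i)].
Sum = 2471.9453125.

2471.9453125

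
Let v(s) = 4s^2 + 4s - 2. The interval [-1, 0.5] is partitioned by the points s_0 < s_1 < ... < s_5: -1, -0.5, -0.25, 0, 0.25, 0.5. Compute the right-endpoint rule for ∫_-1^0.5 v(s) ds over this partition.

Subinterval widths: 0.5, 0.25, 0.25, 0.25, 0.25.
Right endpoints: -0.5, -0.25, 0, 0.25, 0.5.
v(-0.5) = -3, v(-0.25) = -2.75, v(0) = -2, v(0.25) = -0.75, v(0.5) = 1.
Sum = Σ Δs_i · v(s_i).
Sum = -2.625.

-2.625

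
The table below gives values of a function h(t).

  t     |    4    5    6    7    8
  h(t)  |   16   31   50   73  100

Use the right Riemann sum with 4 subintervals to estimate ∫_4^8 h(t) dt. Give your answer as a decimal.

Δt = 1.
Sum = 1·[31 + 50 + 73 + 100] = 254.

254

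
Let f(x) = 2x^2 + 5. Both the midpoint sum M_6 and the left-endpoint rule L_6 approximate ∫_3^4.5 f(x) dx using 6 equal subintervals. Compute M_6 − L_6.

M_6 = 50.234375.
L_6 = 47.46875.
M_6 − L_6 = 2.765625.

2.765625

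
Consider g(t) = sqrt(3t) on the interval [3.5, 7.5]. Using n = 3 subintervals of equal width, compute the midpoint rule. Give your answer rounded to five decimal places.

16.16699

Δt = (7.5 − 3.5)/3 = 4/3.
Midpoints: 25/6, 5.5, 41/6.
g(25/6) ≈ 3.53553, g(5.5) ≈ 4.06202, g(41/6) ≈ 4.52769.
Sum = Δt · [g(25/6) + g(5.5) + g(41/6)].
Sum ≈ 16.16699.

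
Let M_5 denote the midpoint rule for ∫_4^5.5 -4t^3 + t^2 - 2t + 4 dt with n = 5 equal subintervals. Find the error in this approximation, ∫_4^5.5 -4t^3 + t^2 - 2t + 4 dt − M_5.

-0.63

Exact integral: ∫_4^5.5 f(t) dt = -633.1875.
M_5 = -632.5575.
Error = -633.1875 − (-632.5575) = -0.63.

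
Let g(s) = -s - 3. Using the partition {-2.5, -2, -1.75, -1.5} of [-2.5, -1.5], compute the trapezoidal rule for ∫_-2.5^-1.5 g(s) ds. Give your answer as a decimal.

Subinterval widths: 0.5, 0.25, 0.25.
g(-2.5) = -0.5, g(-2) = -1, g(-1.75) = -1.25, g(-1.5) = -1.5.
On each subinterval the trapezoid contributes (Δs_i/2)·[g(s_{i-1}) + g(s_i)].
Sum = -1.

-1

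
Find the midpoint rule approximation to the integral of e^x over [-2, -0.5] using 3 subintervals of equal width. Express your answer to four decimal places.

Δx = (-0.5 − (-2))/3 = 0.5.
Midpoints: -1.75, -1.25, -0.75.
f(-1.75) ≈ 0.1738, f(-1.25) ≈ 0.2865, f(-0.75) ≈ 0.4724.
Sum = Δx · [f(-1.75) + f(-1.25) + f(-0.75)].
Sum ≈ 0.4663.

0.4663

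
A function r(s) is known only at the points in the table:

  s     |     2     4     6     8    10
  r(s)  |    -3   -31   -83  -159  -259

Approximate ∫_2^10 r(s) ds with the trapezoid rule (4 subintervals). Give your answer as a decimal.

-808

Δs = 2.
T_4 = (2/2)·[(-3) + 2·(-31) + 2·(-83) + 2·(-159) + (-259)] = -808.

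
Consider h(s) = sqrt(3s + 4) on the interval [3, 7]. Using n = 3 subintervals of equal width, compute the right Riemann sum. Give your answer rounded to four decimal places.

Δs = (7 − 3)/3 = 4/3.
Right endpoints: 13/3, 17/3, 7.
h(13/3) ≈ 4.1231, h(17/3) ≈ 4.5826, h(7) ≈ 5.0000.
Sum = Δs · [h(13/3) + h(17/3) + h(7)].
Sum ≈ 18.2742.

18.2742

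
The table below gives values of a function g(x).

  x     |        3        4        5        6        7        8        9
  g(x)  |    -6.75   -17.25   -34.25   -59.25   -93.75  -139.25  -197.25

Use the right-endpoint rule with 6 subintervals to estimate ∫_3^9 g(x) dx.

Δx = 1.
Sum = 1·[(-17.25) + (-34.25) + (-59.25) + (-93.75) + (-139.25) + (-197.25)] = -541.

-541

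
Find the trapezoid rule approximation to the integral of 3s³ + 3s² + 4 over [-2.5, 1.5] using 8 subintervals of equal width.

9.25

Δs = (1.5 − (-2.5))/8 = 0.5.
f(-2.5) = -24.125, f(-2) = -8, f(-1.5) = 0.625, f(-1) = 4, f(-0.5) = 4.375, f(0) = 4, f(0.5) = 5.125, f(1) = 10, f(1.5) = 20.875.
T_8 = (Δs/2)·[f(s_0) + 2f(s_1) + ... + 2f(s_{7}) + f(s_8)].
Sum = 9.25.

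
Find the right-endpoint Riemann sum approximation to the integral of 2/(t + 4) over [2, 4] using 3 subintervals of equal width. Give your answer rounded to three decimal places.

Δt = (4 − 2)/3 = 2/3.
Right endpoints: 8/3, 10/3, 4.
f(8/3) = 0.3, f(10/3) = 3/11, f(4) = 0.25.
Sum = Δt · [f(8/3) + f(10/3) + f(4)].
Sum ≈ 0.548.

0.548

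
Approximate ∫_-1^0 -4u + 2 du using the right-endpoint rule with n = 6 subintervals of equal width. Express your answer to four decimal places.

Δu = (0 − (-1))/6 = 1/6.
Right endpoints: -5/6, -2/3, -0.5, -1/3, -1/6, 0.
f(-5/6) = 16/3, f(-2/3) = 14/3, f(-0.5) = 4, f(-1/3) = 10/3, f(-1/6) = 8/3, f(0) = 2.
Sum = Δu · [f(-5/6) + f(-2/3) + f(-0.5) + ...].
Sum ≈ 3.6667.

3.6667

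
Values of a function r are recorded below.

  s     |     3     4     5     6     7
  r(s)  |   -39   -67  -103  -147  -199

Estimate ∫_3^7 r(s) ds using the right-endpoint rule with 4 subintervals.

Δs = 1.
Sum = 1·[(-67) + (-103) + (-147) + (-199)] = -516.

-516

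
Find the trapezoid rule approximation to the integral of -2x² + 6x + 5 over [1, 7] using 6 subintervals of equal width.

Δx = (7 − 1)/6 = 1.
f(1) = 9, f(2) = 9, f(3) = 5, f(4) = -3, f(5) = -15, f(6) = -31, f(7) = -51.
T_6 = (Δx/2)·[f(x_0) + 2f(x_1) + ... + 2f(x_{5}) + f(x_6)].
Sum = -56.

-56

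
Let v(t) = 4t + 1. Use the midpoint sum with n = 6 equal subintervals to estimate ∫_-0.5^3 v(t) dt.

21

Δt = (3 − (-0.5))/6 = 7/12.
Midpoints: -5/24, 0.375, 23/24, 37/24, 2.125, 65/24.
v(-5/24) = 1/6, v(0.375) = 2.5, v(23/24) = 29/6, v(37/24) = 43/6, v(2.125) = 9.5, v(65/24) = 71/6.
Sum = Δt · [v(-5/24) + v(0.375) + v(23/24) + ...].
Sum = 21.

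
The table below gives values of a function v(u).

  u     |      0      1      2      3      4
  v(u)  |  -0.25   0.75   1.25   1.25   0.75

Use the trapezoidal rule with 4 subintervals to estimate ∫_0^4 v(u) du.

3.5

Δu = 1.
T_4 = (1/2)·[(-0.25) + 2·0.75 + 2·1.25 + 2·1.25 + 0.75] = 3.5.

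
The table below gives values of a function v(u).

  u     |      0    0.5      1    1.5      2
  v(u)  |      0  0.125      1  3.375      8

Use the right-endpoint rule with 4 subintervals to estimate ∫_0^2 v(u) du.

6.25

Δu = 0.5.
Sum = 0.5·[0.125 + 1 + 3.375 + 8] = 6.25.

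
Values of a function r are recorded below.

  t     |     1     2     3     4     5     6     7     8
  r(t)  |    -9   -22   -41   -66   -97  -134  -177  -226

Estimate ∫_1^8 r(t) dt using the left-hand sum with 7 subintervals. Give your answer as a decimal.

-546

Δt = 1.
Sum = 1·[(-9) + (-22) + (-41) + (-66) + (-97) + (-134) + (-177)] = -546.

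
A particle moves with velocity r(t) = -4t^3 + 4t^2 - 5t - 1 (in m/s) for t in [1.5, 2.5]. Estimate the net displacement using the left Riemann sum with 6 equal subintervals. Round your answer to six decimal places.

Δt = (2.5 − 1.5)/6 = 1/6.
Left endpoints: 1.5, 5/3, 11/6, 2, 13/6, 7/3.
r(1.5) = -13, r(5/3) = -452/27, r(11/6) = -577/27, r(2) = -27, r(13/6) = -911/27, r(7/3) = -1126/27.
Sum = Δt · [r(1.5) + r(5/3) + r(11/6) + ...].
Sum ≈ -25.592593.

-25.592593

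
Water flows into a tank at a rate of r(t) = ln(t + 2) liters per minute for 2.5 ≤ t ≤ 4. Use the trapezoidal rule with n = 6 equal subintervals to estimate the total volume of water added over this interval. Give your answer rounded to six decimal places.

2.481919

Δt = (4 − 2.5)/6 = 0.25.
r(2.5) ≈ 1.504077, r(2.75) ≈ 1.558145, r(3) ≈ 1.609438, r(3.25) ≈ 1.658228, r(3.5) ≈ 1.704748, r(3.75) ≈ 1.749200, r(4) ≈ 1.791759.
T_6 = (Δt/2)·[r(t_0) + 2r(t_1) + ... + 2r(t_{5}) + r(t_6)].
Sum ≈ 2.481919.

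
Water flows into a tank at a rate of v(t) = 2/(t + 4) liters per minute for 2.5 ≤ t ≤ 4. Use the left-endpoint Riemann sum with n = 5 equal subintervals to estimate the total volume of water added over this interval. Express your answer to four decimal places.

Δt = (4 − 2.5)/5 = 0.3.
Left endpoints: 2.5, 2.8, 3.1, 3.4, 3.7.
v(2.5) = 4/13, v(2.8) = 5/17, v(3.1) = 20/71, v(3.4) = 10/37, v(3.7) = 20/77.
Sum = Δt · [v(2.5) + v(2.8) + v(3.1) + v(3.4) + v(3.7)].
Sum ≈ 0.4241.

0.4241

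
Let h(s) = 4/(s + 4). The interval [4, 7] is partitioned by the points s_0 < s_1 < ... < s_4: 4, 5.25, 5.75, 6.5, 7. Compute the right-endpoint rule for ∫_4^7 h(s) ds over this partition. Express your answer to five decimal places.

Subinterval widths: 1.25, 0.5, 0.75, 0.5.
Right endpoints: 5.25, 5.75, 6.5, 7.
h(5.25) = 16/37, h(5.75) = 16/39, h(6.5) = 8/21, h(7) = 4/11.
Sum = Σ Δs_i · h(s_i).
Sum ≈ 1.21320.

1.21320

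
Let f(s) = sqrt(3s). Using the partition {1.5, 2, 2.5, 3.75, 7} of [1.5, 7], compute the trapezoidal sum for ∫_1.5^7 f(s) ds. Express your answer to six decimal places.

19.144776

Subinterval widths: 0.5, 0.5, 1.25, 3.25.
f(1.5) ≈ 2.121320, f(2) ≈ 2.449490, f(2.5) ≈ 2.738613, f(3.75) ≈ 3.354102, f(7) ≈ 4.582576.
On each subinterval the trapezoid contributes (Δs_i/2)·[f(s_{i-1}) + f(s_i)].
Sum ≈ 19.144776.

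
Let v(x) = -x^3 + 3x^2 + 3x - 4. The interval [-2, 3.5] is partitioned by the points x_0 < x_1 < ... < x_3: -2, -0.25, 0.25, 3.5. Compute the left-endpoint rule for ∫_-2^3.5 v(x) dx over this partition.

5.22265625

Subinterval widths: 1.75, 0.5, 3.25.
Left endpoints: -2, -0.25, 0.25.
v(-2) = 10, v(-0.25) = -4.546875, v(0.25) = -3.078125.
Sum = Σ Δx_i · v(x_i).
Sum = 5.22265625.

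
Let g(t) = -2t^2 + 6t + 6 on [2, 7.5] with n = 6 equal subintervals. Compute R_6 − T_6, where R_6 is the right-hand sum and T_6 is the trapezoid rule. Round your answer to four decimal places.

-32.7708

R_6 ≈ -120.478009.
T_6 ≈ -87.707176.
R_6 − T_6 ≈ -32.7708.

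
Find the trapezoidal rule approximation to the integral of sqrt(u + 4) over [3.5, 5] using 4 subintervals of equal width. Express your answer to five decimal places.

4.30675

Δu = (5 − 3.5)/4 = 0.375.
f(3.5) ≈ 2.73861, f(3.875) ≈ 2.80624, f(4.25) ≈ 2.87228, f(4.625) ≈ 2.93684, f(5) ≈ 3.00000.
T_4 = (Δu/2)·[f(u_0) + 2f(u_1) + 2f(u_2) + 2f(u_3) + f(u_4)].
Sum ≈ 4.30675.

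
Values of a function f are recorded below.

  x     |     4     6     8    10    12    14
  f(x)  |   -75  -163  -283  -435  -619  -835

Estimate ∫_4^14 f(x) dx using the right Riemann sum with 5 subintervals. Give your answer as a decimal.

Δx = 2.
Sum = 2·[(-163) + (-283) + (-435) + (-619) + (-835)] = -4670.

-4670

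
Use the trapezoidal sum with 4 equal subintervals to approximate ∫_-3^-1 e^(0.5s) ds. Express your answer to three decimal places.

0.771

Δs = (-1 − (-3))/4 = 0.5.
f(-3) ≈ 0.223, f(-2.5) ≈ 0.287, f(-2) ≈ 0.368, f(-1.5) ≈ 0.472, f(-1) ≈ 0.607.
T_4 = (Δs/2)·[f(s_0) + 2f(s_1) + 2f(s_2) + 2f(s_3) + f(s_4)].
Sum ≈ 0.771.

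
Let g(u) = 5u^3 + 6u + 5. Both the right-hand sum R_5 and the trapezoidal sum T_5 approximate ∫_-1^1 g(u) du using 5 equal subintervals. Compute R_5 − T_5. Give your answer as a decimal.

4.4

R_5 = 14.4.
T_5 = 10.
R_5 − T_5 = 4.4.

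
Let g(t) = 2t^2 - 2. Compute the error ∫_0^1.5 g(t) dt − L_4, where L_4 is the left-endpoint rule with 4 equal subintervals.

0.7734375

Exact integral: ∫_0^1.5 g(t) dt = -0.75.
L_4 = -1.5234375.
Error = -0.75 − (-1.5234375) = 0.7734375.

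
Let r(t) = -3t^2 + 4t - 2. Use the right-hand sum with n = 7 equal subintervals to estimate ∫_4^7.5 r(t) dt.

-311.5

Δt = (7.5 − 4)/7 = 0.5.
Right endpoints: 4.5, 5, 5.5, 6, 6.5, 7, 7.5.
r(4.5) = -44.75, r(5) = -57, r(5.5) = -70.75, r(6) = -86, r(6.5) = -102.75, r(7) = -121, r(7.5) = -140.75.
Sum = Δt · [r(4.5) + r(5) + r(5.5) + ...].
Sum = -311.5.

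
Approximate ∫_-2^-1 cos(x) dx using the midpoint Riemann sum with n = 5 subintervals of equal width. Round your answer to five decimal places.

Δx = (-1 − (-2))/5 = 0.2.
Midpoints: -1.9, -1.7, -1.5, -1.3, -1.1.
f(-1.9) ≈ -0.32329, f(-1.7) ≈ -0.12884, f(-1.5) ≈ 0.07074, f(-1.3) ≈ 0.26750, f(-1.1) ≈ 0.45360.
Sum = Δx · [f(-1.9) + f(-1.7) + f(-1.5) + f(-1.3) + f(-1.1)].
Sum ≈ 0.06794.

0.06794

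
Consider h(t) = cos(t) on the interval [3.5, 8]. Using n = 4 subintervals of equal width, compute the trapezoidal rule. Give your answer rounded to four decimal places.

Δt = (8 − 3.5)/4 = 1.125.
h(3.5) ≈ -0.9365, h(4.625) ≈ -0.0873, h(5.75) ≈ 0.8612, h(6.875) ≈ 0.8299, h(8) ≈ -0.1455.
T_4 = (Δt/2)·[h(t_0) + 2h(t_1) + 2h(t_2) + 2h(t_3) + h(t_4)].
Sum ≈ 1.1957.

1.1957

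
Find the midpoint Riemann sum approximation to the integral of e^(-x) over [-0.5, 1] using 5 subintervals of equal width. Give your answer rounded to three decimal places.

1.276

Δx = (1 − (-0.5))/5 = 0.3.
Midpoints: -0.35, -0.05, 0.25, 0.55, 0.85.
f(-0.35) ≈ 1.419, f(-0.05) ≈ 1.051, f(0.25) ≈ 0.779, f(0.55) ≈ 0.577, f(0.85) ≈ 0.427.
Sum = Δx · [f(-0.35) + f(-0.05) + f(0.25) + f(0.55) + f(0.85)].
Sum ≈ 1.276.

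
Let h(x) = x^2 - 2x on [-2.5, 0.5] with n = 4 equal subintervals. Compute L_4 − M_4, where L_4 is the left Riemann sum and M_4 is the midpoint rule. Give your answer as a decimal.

L_4 = 16.03125.
M_4 = 11.109375.
L_4 − M_4 = 4.921875.

4.921875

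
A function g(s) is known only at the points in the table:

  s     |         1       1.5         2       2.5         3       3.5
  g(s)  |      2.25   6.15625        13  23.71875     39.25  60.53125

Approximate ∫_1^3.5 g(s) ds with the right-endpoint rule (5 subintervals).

Δs = 0.5.
Sum = 0.5·[6.15625 + 13 + 23.71875 + 39.25 + 60.53125] = 71.328125.

71.328125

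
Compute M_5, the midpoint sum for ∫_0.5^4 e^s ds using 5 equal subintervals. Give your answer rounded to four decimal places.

Δs = (4 − 0.5)/5 = 0.7.
Midpoints: 0.85, 1.55, 2.25, 2.95, 3.65.
f(0.85) ≈ 2.3396, f(1.55) ≈ 4.7115, f(2.25) ≈ 9.4877, f(2.95) ≈ 19.1060, f(3.65) ≈ 38.4747.
Sum = Δs · [f(0.85) + f(1.55) + f(2.25) + f(2.95) + f(3.65)].
Sum ≈ 51.8836.

51.8836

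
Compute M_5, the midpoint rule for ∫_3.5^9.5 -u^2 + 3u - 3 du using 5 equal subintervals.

Δu = (9.5 − 3.5)/5 = 1.2.
Midpoints: 4.1, 5.3, 6.5, 7.7, 8.9.
f(4.1) = -7.51, f(5.3) = -15.19, f(6.5) = -25.75, f(7.7) = -39.19, f(8.9) = -55.51.
Sum = Δu · [f(4.1) + f(5.3) + f(6.5) + f(7.7) + f(8.9)].
Sum = -171.78.

-171.78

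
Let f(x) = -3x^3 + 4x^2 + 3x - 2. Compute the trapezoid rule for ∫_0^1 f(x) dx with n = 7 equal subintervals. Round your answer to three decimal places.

0.082

Δx = (1 − 0)/7 = 1/7.
f(0) = -2, f(1/7) = -514/343, f(2/7) = -304/343, f(3/7) = -74/343, f(4/7) = 158/343, f(5/7) = 374/343, f(6/7) = 556/343, f(1) = 2.
T_7 = (Δx/2)·[f(x_0) + 2f(x_1) + ... + 2f(x_{6}) + f(x_7)].
Sum ≈ 0.082.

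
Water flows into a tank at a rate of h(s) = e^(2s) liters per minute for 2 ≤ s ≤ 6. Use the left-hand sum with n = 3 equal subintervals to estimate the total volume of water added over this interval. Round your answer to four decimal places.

16198.8463

Δs = (6 − 2)/3 = 4/3.
Left endpoints: 2, 10/3, 14/3.
h(2) ≈ 54.5982, h(10/3) ≈ 785.7720, h(14/3) ≈ 11308.7646.
Sum = Δs · [h(2) + h(10/3) + h(14/3)].
Sum ≈ 16198.8463.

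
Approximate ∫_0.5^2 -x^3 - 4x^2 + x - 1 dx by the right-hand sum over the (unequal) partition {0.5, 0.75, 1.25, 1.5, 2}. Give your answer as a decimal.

Subinterval widths: 0.25, 0.5, 0.25, 0.5.
Right endpoints: 0.75, 1.25, 1.5, 2.
f(0.75) = -2.921875, f(1.25) = -7.953125, f(1.5) = -11.875, f(2) = -23.
Sum = Σ Δx_i · f(x_i).
Sum = -19.17578125.

-19.17578125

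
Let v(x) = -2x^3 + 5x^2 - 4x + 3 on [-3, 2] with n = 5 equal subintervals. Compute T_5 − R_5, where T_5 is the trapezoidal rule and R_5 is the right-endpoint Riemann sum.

57.5

T_5 = 122.5.
R_5 = 65.
T_5 − R_5 = 57.5.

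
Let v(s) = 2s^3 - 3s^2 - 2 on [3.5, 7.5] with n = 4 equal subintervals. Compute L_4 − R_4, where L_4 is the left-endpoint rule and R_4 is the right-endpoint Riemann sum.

L_4 = 827.
R_4 = 1453.
L_4 − R_4 = -626.

-626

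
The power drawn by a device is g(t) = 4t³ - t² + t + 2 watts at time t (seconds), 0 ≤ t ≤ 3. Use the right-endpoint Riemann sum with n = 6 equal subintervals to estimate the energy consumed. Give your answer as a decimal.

110.125

Δt = (3 − 0)/6 = 0.5.
Right endpoints: 0.5, 1, 1.5, 2, 2.5, 3.
g(0.5) = 2.75, g(1) = 6, g(1.5) = 14.75, g(2) = 32, g(2.5) = 60.75, g(3) = 104.
Sum = Δt · [g(0.5) + g(1) + g(1.5) + ...].
Sum = 110.125.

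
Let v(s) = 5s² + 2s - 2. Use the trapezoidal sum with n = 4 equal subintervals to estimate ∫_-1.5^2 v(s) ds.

15.94140625

Δs = (2 − (-1.5))/4 = 0.875.
v(-1.5) = 6.25, v(-0.625) = -1.296875, v(0.25) = -1.1875, v(1.125) = 6.578125, v(2) = 22.
T_4 = (Δs/2)·[v(s_0) + 2v(s_1) + 2v(s_2) + 2v(s_3) + v(s_4)].
Sum = 15.94140625.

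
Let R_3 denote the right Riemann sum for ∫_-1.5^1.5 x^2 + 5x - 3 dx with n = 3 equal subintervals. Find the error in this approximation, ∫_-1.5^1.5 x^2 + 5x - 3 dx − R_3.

Exact integral: ∫_-1.5^1.5 f(x) dx = -6.75.
R_3 = 1.25.
Error = -6.75 − 1.25 = -8.

-8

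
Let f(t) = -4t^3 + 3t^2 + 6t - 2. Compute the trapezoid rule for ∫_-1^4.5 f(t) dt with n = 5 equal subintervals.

Δt = (4.5 − (-1))/5 = 1.1.
f(-1) = -1, f(0.1) = -1.374, f(1.2) = 2.608, f(2.3) = -20.998, f(3.4) = -104.136, f(4.5) = -278.75.
T_5 = (Δt/2)·[f(t_0) + 2f(t_1) + ... + 2f(t_{4}) + f(t_5)].
Sum = -290.1525.

-290.1525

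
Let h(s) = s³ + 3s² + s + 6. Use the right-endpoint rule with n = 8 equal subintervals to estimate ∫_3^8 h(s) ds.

1757.28515625

Δs = (8 − 3)/8 = 0.625.
Right endpoints: 3.625, 4.25, 4.875, 5.5, 6.125, 6.75, 7.375, 8.
h(3.625) = 49501/512, h(4.25) = 141.203125, h(4.875) = 101391/512, h(5.5) = 268.625, h(6.125) = 181481/512, h(6.75) = 456.984375, h(7.375) = 295771/512, h(8) = 718.
Sum = Δs · [h(3.625) + h(4.25) + h(4.875) + ...].
Sum = 1757.28515625.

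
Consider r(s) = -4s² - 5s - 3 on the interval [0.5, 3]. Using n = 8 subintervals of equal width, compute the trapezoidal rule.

-65.37109375

Δs = (3 − 0.5)/8 = 0.3125.
r(0.5) = -6.5, r(0.8125) = -9.703125, r(1.125) = -13.6875, r(1.4375) = -18.453125, r(1.75) = -24, r(2.0625) = -30.328125, r(2.375) = -37.4375, r(2.6875) = -45.328125, r(3) = -54.
T_8 = (Δs/2)·[r(s_0) + 2r(s_1) + ... + 2r(s_{7}) + r(s_8)].
Sum = -65.37109375.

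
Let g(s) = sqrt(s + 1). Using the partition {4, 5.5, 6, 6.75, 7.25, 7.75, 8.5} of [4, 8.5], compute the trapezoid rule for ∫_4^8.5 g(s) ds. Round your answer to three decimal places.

Subinterval widths: 1.5, 0.5, 0.75, 0.5, 0.5, 0.75.
g(4) ≈ 2.236, g(5.5) ≈ 2.550, g(6) ≈ 2.646, g(6.75) ≈ 2.784, g(7.25) ≈ 2.872, g(7.75) ≈ 2.958, g(8.5) ≈ 3.082.
On each subinterval the trapezoid contributes (Δs_i/2)·[g(s_{i-1}) + g(s_i)].
Sum ≈ 12.061.

12.061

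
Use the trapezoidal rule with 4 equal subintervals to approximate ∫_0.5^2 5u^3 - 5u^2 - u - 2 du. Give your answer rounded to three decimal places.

Δu = (2 − 0.5)/4 = 0.375.
f(0.5) = -3.125, f(0.875) = -1717/512, f(1.25) = -1.296875, f(1.625) = 2369/512, f(2) = 16.
T_4 = (Δu/2)·[f(u_0) + 2f(u_1) + 2f(u_2) + 2f(u_3) + f(u_4)].
Sum ≈ 2.405.

2.405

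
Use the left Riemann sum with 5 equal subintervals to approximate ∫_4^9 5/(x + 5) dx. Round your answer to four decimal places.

Δx = (9 − 4)/5 = 1.
Left endpoints: 4, 5, 6, 7, 8.
f(4) = 5/9, f(5) = 0.5, f(6) = 5/11, f(7) = 5/12, f(8) = 5/13.
Sum = Δx · [f(4) + f(5) + f(6) + f(7) + f(8)].
Sum ≈ 2.3114.

2.3114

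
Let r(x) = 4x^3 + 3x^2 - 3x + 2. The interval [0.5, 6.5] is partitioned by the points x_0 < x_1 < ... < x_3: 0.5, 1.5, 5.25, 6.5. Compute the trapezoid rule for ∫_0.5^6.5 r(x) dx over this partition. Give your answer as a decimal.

2417.25

Subinterval widths: 1, 3.75, 1.25.
r(0.5) = 1.75, r(1.5) = 17.75, r(5.25) = 647.75, r(6.5) = 1207.75.
On each subinterval the trapezoid contributes (Δx_i/2)·[r(x_{i-1}) + r(x_i)].
Sum = 2417.25.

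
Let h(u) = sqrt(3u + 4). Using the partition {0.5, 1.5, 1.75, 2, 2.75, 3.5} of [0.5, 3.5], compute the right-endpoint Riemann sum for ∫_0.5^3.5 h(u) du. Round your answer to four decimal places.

Subinterval widths: 1, 0.25, 0.25, 0.75, 0.75.
Right endpoints: 1.5, 1.75, 2, 2.75, 3.5.
h(1.5) ≈ 2.9155, h(1.75) ≈ 3.0414, h(2) ≈ 3.1623, h(2.75) ≈ 3.5000, h(3.5) ≈ 3.8079.
Sum = Σ Δu_i · h(u_i).
Sum ≈ 9.9473.

9.9473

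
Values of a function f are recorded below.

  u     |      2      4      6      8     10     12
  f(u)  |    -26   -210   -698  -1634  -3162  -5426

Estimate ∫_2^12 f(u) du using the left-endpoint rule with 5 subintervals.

Δu = 2.
Sum = 2·[(-26) + (-210) + (-698) + (-1634) + (-3162)] = -11460.

-11460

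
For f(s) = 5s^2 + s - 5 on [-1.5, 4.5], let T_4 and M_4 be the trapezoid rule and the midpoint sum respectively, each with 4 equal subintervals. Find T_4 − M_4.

T_4 = 147.75.
M_4 = 130.875.
T_4 − M_4 = 16.875.

16.875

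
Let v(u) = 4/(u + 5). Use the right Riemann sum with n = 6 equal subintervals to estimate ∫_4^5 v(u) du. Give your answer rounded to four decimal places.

0.4178

Δu = (5 − 4)/6 = 1/6.
Right endpoints: 25/6, 13/3, 4.5, 14/3, 29/6, 5.
v(25/6) = 24/55, v(13/3) = 3/7, v(4.5) = 8/19, v(14/3) = 12/29, v(29/6) = 24/59, v(5) = 0.4.
Sum = Δu · [v(25/6) + v(13/3) + v(4.5) + ...].
Sum ≈ 0.4178.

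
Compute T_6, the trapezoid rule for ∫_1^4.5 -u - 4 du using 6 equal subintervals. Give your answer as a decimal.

Δu = (4.5 − 1)/6 = 7/12.
f(1) = -5, f(19/12) = -67/12, f(13/6) = -37/6, f(2.75) = -6.75, f(10/3) = -22/3, f(47/12) = -95/12, f(4.5) = -8.5.
T_6 = (Δu/2)·[f(u_0) + 2f(u_1) + ... + 2f(u_{5}) + f(u_6)].
Sum = -23.625.

-23.625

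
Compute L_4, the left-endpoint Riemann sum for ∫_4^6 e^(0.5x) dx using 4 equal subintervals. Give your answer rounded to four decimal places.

Δx = (6 − 4)/4 = 0.5.
Left endpoints: 4, 4.5, 5, 5.5.
f(4) ≈ 7.3891, f(4.5) ≈ 9.4877, f(5) ≈ 12.1825, f(5.5) ≈ 15.6426.
Sum = Δx · [f(4) + f(4.5) + f(5) + f(5.5)].
Sum ≈ 22.3510.

22.3510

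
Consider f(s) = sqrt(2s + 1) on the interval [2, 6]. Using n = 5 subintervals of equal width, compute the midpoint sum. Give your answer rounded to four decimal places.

11.9018

Δs = (6 − 2)/5 = 0.8.
Midpoints: 2.4, 3.2, 4, 4.8, 5.6.
f(2.4) ≈ 2.4083, f(3.2) ≈ 2.7203, f(4) ≈ 3.0000, f(4.8) ≈ 3.2558, f(5.6) ≈ 3.4928.
Sum = Δs · [f(2.4) + f(3.2) + f(4) + f(4.8) + f(5.6)].
Sum ≈ 11.9018.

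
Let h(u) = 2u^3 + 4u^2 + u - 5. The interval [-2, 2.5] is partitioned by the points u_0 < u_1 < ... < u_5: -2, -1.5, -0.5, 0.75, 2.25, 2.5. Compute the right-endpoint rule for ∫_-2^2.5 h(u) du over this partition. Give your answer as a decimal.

65.5390625

Subinterval widths: 0.5, 1, 1.25, 1.5, 0.25.
Right endpoints: -1.5, -0.5, 0.75, 2.25, 2.5.
h(-1.5) = -4.25, h(-0.5) = -4.75, h(0.75) = -1.15625, h(2.25) = 40.28125, h(2.5) = 53.75.
Sum = Σ Δu_i · h(u_i).
Sum = 65.5390625.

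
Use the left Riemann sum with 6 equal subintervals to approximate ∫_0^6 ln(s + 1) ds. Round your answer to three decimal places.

Δs = (6 − 0)/6 = 1.
Left endpoints: 0, 1, 2, 3, 4, 5.
f(0) ≈ 0.000, f(1) ≈ 0.693, f(2) ≈ 1.099, f(3) ≈ 1.386, f(4) ≈ 1.609, f(5) ≈ 1.792.
Sum = Δs · [f(0) + f(1) + f(2) + ...].
Sum ≈ 6.579.

6.579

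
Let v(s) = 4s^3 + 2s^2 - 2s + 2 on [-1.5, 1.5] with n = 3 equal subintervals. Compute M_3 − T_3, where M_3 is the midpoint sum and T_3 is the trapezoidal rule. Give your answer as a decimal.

M_3 = 10.
T_3 = 11.5.
M_3 − T_3 = -1.5.

-1.5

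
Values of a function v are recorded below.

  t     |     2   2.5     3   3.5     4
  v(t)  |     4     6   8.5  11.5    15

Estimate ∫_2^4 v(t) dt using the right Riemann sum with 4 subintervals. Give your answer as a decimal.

Δt = 0.5.
Sum = 0.5·[6 + 8.5 + 11.5 + 15] = 20.5.

20.5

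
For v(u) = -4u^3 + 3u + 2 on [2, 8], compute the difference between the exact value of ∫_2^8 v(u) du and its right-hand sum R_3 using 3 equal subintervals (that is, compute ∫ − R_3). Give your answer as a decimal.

2238

Exact integral: ∫_2^8 v(u) du = -3978.
R_3 = -6216.
Error = -3978 − (-6216) = 2238.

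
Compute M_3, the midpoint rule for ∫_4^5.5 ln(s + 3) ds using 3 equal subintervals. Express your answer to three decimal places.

3.069

Δs = (5.5 − 4)/3 = 0.5.
Midpoints: 4.25, 4.75, 5.25.
f(4.25) ≈ 1.981, f(4.75) ≈ 2.048, f(5.25) ≈ 2.110.
Sum = Δs · [f(4.25) + f(4.75) + f(5.25)].
Sum ≈ 3.069.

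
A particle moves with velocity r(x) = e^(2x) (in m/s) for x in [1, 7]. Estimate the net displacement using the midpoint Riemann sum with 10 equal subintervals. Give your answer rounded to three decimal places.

Δx = (7 − 1)/10 = 0.6.
Midpoints: 1.3, 1.9, 2.5, 3.1, 3.7, 4.3, 4.9, 5.5, 6.1, 6.7.
r(1.3) ≈ 13.464, r(1.9) ≈ 44.701, r(2.5) ≈ 148.413, r(3.1) ≈ 492.749, r(3.7) ≈ 1635.984, r(4.3) ≈ 5431.660, r(4.9) ≈ 18033.745, r(5.5) ≈ 59874.142, r(6.1) ≈ 198789.151, r(6.7) ≈ 660003.225.
Sum = Δx · [r(1.3) + r(1.9) + r(2.5) + ...].
Sum ≈ 566680.340.

566680.340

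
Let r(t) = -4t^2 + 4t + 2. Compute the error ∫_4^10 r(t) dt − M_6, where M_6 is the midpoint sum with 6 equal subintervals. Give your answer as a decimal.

-2

Exact integral: ∫_4^10 r(t) dt = -1068.
M_6 = -1066.
Error = -1068 − (-1066) = -2.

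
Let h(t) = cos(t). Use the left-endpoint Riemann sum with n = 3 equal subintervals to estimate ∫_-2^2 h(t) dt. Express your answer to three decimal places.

Δt = (2 − (-2))/3 = 4/3.
Left endpoints: -2, -2/3, 2/3.
h(-2) ≈ -0.416, h(-2/3) ≈ 0.786, h(2/3) ≈ 0.786.
Sum = Δt · [h(-2) + h(-2/3) + h(2/3)].
Sum ≈ 1.541.

1.541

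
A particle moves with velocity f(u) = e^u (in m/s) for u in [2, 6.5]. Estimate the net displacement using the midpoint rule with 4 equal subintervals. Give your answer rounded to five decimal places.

624.30544

Δu = (6.5 − 2)/4 = 1.125.
Midpoints: 2.5625, 3.6875, 4.8125, 5.9375.
f(2.5625) ≈ 12.96820, f(3.6875) ≈ 39.94486, f(4.8125) ≈ 123.03883, f(5.9375) ≈ 378.98628.
Sum = Δu · [f(2.5625) + f(3.6875) + f(4.8125) + f(5.9375)].
Sum ≈ 624.30544.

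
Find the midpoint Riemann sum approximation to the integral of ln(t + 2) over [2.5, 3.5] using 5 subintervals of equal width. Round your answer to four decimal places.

1.6078

Δt = (3.5 − 2.5)/5 = 0.2.
Midpoints: 2.6, 2.8, 3, 3.2, 3.4.
f(2.6) ≈ 1.5261, f(2.8) ≈ 1.5686, f(3) ≈ 1.6094, f(3.2) ≈ 1.6487, f(3.4) ≈ 1.6864.
Sum = Δt · [f(2.6) + f(2.8) + f(3) + f(3.2) + f(3.4)].
Sum ≈ 1.6078.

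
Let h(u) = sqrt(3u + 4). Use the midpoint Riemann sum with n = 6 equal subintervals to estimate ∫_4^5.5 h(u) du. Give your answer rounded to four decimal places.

6.4040

Δu = (5.5 − 4)/6 = 0.25.
Midpoints: 4.125, 4.375, 4.625, 4.875, 5.125, 5.375.
h(4.125) ≈ 4.0466, h(4.375) ≈ 4.1382, h(4.625) ≈ 4.2279, h(4.875) ≈ 4.3157, h(5.125) ≈ 4.4017, h(5.375) ≈ 4.4861.
Sum = Δu · [h(4.125) + h(4.375) + h(4.625) + ...].
Sum ≈ 6.4040.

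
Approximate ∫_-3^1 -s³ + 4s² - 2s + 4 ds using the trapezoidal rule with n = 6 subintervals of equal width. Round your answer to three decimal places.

83.407

Δs = (1 − (-3))/6 = 2/3.
f(-3) = 73, f(-7/3) = 1165/27, f(-5/3) = 623/27, f(-1) = 11, f(-1/3) = 139/27, f(1/3) = 101/27, f(1) = 5.
T_6 = (Δs/2)·[f(s_0) + 2f(s_1) + ... + 2f(s_{5}) + f(s_6)].
Sum ≈ 83.407.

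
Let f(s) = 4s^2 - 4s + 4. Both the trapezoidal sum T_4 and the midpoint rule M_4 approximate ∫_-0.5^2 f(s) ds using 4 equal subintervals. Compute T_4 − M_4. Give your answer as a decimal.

T_4 = 13.984375.
M_4 = 13.0078125.
T_4 − M_4 = 0.9765625.

0.9765625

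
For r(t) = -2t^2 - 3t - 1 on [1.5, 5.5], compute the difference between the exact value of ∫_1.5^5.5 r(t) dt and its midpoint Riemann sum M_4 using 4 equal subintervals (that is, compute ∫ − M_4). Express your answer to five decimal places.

Exact integral: ∫_1.5^5.5 r(t) dt ≈ -154.6666667.
M_4 = -154.
Error ≈ -154.6666667 − (-154) ≈ -0.66667.

-0.66667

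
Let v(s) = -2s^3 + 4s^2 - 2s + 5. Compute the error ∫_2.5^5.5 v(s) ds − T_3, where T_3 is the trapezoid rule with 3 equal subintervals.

Exact integral: ∫_2.5^5.5 v(s) ds = -246.
T_3 = -256.
Error = -246 − (-256) = 10.

10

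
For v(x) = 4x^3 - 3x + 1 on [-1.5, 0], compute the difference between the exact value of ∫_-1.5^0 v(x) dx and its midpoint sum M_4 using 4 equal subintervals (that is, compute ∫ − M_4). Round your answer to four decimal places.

-0.1582

Exact integral: ∫_-1.5^0 v(x) dx = -0.1875.
M_4 ≈ -0.029297.
Error ≈ -0.1875 − (-0.029297) ≈ -0.1582.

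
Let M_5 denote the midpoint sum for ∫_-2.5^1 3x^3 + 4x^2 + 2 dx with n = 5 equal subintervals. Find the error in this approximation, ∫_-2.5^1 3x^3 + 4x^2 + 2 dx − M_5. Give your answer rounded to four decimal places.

-0.3930

Exact integral: ∫_-2.5^1 f(x) dx ≈ 0.619792.
M_5 = 1.0128125.
Error ≈ 0.619792 − 1.0128125 ≈ -0.3930.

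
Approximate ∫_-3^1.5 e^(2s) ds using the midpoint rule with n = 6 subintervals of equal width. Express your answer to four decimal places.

9.1585

Δs = (1.5 − (-3))/6 = 0.75.
Midpoints: -2.625, -1.875, -1.125, -0.375, 0.375, 1.125.
f(-2.625) ≈ 0.0052, f(-1.875) ≈ 0.0235, f(-1.125) ≈ 0.1054, f(-0.375) ≈ 0.4724, f(0.375) ≈ 2.1170, f(1.125) ≈ 9.4877.
Sum = Δs · [f(-2.625) + f(-1.875) + f(-1.125) + ...].
Sum ≈ 9.1585.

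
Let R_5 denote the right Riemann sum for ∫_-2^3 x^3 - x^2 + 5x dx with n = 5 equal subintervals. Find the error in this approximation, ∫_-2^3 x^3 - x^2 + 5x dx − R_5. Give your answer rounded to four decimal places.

-27.9167

Exact integral: ∫_-2^3 f(x) dx ≈ 17.083333.
R_5 = 45.
Error ≈ 17.083333 − 45 ≈ -27.9167.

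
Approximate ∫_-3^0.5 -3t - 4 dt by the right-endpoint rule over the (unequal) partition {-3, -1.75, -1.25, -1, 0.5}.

Subinterval widths: 1.25, 0.5, 0.25, 1.5.
Right endpoints: -1.75, -1.25, -1, 0.5.
f(-1.75) = 1.25, f(-1.25) = -0.25, f(-1) = -1, f(0.5) = -5.5.
Sum = Σ Δt_i · f(t_i).
Sum = -7.0625.

-7.0625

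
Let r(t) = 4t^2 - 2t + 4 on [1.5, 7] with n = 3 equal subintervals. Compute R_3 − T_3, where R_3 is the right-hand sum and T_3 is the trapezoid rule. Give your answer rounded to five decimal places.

161.33333

R_3 ≈ 601.7407407.
T_3 ≈ 440.4074074.
R_3 − T_3 ≈ 161.33333.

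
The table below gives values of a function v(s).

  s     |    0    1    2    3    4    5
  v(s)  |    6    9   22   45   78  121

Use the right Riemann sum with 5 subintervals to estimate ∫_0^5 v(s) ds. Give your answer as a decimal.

Δs = 1.
Sum = 1·[9 + 22 + 45 + 78 + 121] = 275.

275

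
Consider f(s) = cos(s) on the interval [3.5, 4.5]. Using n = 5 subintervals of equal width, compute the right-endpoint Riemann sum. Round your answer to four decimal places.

Δs = (4.5 − 3.5)/5 = 0.2.
Right endpoints: 3.7, 3.9, 4.1, 4.3, 4.5.
f(3.7) ≈ -0.8481, f(3.9) ≈ -0.7259, f(4.1) ≈ -0.5748, f(4.3) ≈ -0.4008, f(4.5) ≈ -0.2108.
Sum = Δs · [f(3.7) + f(3.9) + f(4.1) + f(4.3) + f(4.5)].
Sum ≈ -0.5521.

-0.5521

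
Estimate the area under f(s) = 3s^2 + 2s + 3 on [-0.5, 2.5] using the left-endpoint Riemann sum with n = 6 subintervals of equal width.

Δs = (2.5 − (-0.5))/6 = 0.5.
Left endpoints: -0.5, 0, 0.5, 1, 1.5, 2.
f(-0.5) = 2.75, f(0) = 3, f(0.5) = 4.75, f(1) = 8, f(1.5) = 12.75, f(2) = 19.
Sum = Δs · [f(-0.5) + f(0) + f(0.5) + ...].
Sum = 25.125.

25.125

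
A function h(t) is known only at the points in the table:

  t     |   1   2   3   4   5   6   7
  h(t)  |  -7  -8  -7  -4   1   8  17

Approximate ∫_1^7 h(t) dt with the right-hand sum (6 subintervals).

7

Δt = 1.
Sum = 1·[(-8) + (-7) + (-4) + 1 + 8 + 17] = 7.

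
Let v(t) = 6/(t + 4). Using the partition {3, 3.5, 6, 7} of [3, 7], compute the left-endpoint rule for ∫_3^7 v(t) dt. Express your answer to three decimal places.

Subinterval widths: 0.5, 2.5, 1.
Left endpoints: 3, 3.5, 6.
v(3) = 6/7, v(3.5) = 0.8, v(6) = 0.6.
Sum = Σ Δt_i · v(t_i).
Sum ≈ 3.029.

3.029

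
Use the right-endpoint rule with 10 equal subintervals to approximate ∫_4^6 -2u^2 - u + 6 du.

-103.56

Δu = (6 − 4)/10 = 0.2.
Right endpoints: 4.2, 4.4, 4.6, 4.8, 5, 5.2, 5.4, 5.6, 5.8, 6.
f(4.2) = -33.48, f(4.4) = -37.12, f(4.6) = -40.92, f(4.8) = -44.88, f(5) = -49, f(5.2) = -53.28, f(5.4) = -57.72, f(5.6) = -62.32, f(5.8) = -67.08, f(6) = -72.
Sum = Δu · [f(4.2) + f(4.4) + f(4.6) + ...].
Sum = -103.56.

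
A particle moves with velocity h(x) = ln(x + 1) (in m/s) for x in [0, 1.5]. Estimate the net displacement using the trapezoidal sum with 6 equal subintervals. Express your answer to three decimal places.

0.788

Δx = (1.5 − 0)/6 = 0.25.
h(0) ≈ 0.000, h(0.25) ≈ 0.223, h(0.5) ≈ 0.405, h(0.75) ≈ 0.560, h(1) ≈ 0.693, h(1.25) ≈ 0.811, h(1.5) ≈ 0.916.
T_6 = (Δx/2)·[h(x_0) + 2h(x_1) + ... + 2h(x_{5}) + h(x_6)].
Sum ≈ 0.788.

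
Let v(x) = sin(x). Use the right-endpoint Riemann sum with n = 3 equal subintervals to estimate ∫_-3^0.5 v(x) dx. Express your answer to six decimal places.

Δx = (0.5 − (-3))/3 = 7/6.
Right endpoints: -11/6, -2/3, 0.5.
v(-11/6) ≈ -0.965735, v(-2/3) ≈ -0.618370, v(0.5) ≈ 0.479426.
Sum = Δx · [v(-11/6) + v(-2/3) + v(0.5)].
Sum ≈ -1.288792.

-1.288792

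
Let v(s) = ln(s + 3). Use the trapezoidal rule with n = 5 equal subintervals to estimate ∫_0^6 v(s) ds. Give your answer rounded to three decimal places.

10.453

Δs = (6 − 0)/5 = 1.2.
v(0) ≈ 1.099, v(1.2) ≈ 1.435, v(2.4) ≈ 1.686, v(3.6) ≈ 1.887, v(4.8) ≈ 2.054, v(6) ≈ 2.197.
T_5 = (Δs/2)·[v(s_0) + 2v(s_1) + ... + 2v(s_{4}) + v(s_5)].
Sum ≈ 10.453.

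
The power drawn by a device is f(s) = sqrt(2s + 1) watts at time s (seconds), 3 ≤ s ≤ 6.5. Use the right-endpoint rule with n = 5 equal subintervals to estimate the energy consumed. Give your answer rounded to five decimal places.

11.66670

Δs = (6.5 − 3)/5 = 0.7.
Right endpoints: 3.7, 4.4, 5.1, 5.8, 6.5.
f(3.7) ≈ 2.89828, f(4.4) ≈ 3.13050, f(5.1) ≈ 3.34664, f(5.8) ≈ 3.54965, f(6.5) ≈ 3.74166.
Sum = Δs · [f(3.7) + f(4.4) + f(5.1) + f(5.8) + f(6.5)].
Sum ≈ 11.66670.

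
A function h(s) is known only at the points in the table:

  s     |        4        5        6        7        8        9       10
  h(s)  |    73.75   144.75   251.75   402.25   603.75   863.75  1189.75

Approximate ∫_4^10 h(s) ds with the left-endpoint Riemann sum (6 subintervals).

2340

Δs = 1.
Sum = 1·[73.75 + 144.75 + 251.75 + 402.25 + 603.75 + 863.75] = 2340.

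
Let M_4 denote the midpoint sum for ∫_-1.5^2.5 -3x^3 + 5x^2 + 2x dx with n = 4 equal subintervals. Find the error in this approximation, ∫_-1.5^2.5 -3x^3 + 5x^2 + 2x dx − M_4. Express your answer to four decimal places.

0.1667

Exact integral: ∫_-1.5^2.5 f(x) dx ≈ 10.166667.
M_4 = 10.
Error ≈ 10.166667 − 10 ≈ 0.1667.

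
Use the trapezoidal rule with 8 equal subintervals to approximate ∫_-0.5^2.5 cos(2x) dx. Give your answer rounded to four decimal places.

-0.0559

Δx = (2.5 − (-0.5))/8 = 0.375.
f(-0.5) ≈ 0.5403, f(-0.125) ≈ 0.9689, f(0.25) ≈ 0.8776, f(0.625) ≈ 0.3153, f(1) ≈ -0.4161, f(1.375) ≈ -0.9243, f(1.75) ≈ -0.9365, f(2.125) ≈ -0.4461, f(2.5) ≈ 0.2837.
T_8 = (Δx/2)·[f(x_0) + 2f(x_1) + ... + 2f(x_{7}) + f(x_8)].
Sum ≈ -0.0559.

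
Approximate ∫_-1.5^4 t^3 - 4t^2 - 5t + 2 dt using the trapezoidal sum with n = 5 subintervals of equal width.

Δt = (4 − (-1.5))/5 = 1.1.
f(-1.5) = -2.875, f(-0.4) = 3.296, f(0.7) = -3.117, f(1.8) = -14.128, f(2.9) = -21.751, f(4) = -18.
T_5 = (Δt/2)·[f(t_0) + 2f(t_1) + ... + 2f(t_{4}) + f(t_5)].
Sum = -50.75125.

-50.75125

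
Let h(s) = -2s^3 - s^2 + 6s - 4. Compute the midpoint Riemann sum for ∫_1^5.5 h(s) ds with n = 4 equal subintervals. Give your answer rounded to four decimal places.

-432.6768

Δs = (5.5 − 1)/4 = 1.125.
Midpoints: 1.5625, 2.6875, 3.8125, 4.9375.
h(1.5625) = -9617/2048, h(2.6875) = -69467/2048, h(3.8125) = -218093/2048, h(4.9375) = -490487/2048.
Sum = Δs · [h(1.5625) + h(2.6875) + h(3.8125) + h(4.9375)].
Sum ≈ -432.6768.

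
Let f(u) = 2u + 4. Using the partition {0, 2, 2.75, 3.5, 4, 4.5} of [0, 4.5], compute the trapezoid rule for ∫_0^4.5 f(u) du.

Subinterval widths: 2, 0.75, 0.75, 0.5, 0.5.
f(0) = 4, f(2) = 8, f(2.75) = 9.5, f(3.5) = 11, f(4) = 12, f(4.5) = 13.
On each subinterval the trapezoid contributes (Δu_i/2)·[f(u_{i-1}) + f(u_i)].
Sum = 38.25.

38.25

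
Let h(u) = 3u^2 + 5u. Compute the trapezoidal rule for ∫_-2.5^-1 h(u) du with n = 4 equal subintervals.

Δu = (-1 − (-2.5))/4 = 0.375.
h(-2.5) = 6.25, h(-2.125) = 2.921875, h(-1.75) = 0.4375, h(-1.375) = -1.203125, h(-1) = -2.
T_4 = (Δu/2)·[h(u_0) + 2h(u_1) + 2h(u_2) + 2h(u_3) + h(u_4)].
Sum = 1.60546875.

1.60546875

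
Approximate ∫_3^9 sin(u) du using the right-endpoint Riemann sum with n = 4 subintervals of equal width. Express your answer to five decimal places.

0.13976

Δu = (9 − 3)/4 = 1.5.
Right endpoints: 4.5, 6, 7.5, 9.
f(4.5) ≈ -0.97753, f(6) ≈ -0.27942, f(7.5) ≈ 0.93800, f(9) ≈ 0.41212.
Sum = Δu · [f(4.5) + f(6) + f(7.5) + f(9)].
Sum ≈ 0.13976.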